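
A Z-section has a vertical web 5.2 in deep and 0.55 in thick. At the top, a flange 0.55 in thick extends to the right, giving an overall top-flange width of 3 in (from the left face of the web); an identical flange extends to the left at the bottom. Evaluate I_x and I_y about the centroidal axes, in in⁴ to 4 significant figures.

Treat the section as a set of non-overlapping primitives; coordinates are from the bounding-box lower-left.
Web: 0.55 × 5.2, A = 2.86 in², y = 2.6 in, Ī = 6.44453 in⁴.
Top flange (beyond web): 2.45 × 0.55, A = 1.3475 in², y = 4.925 in, Ī = 0.0339682 in⁴.
Bottom flange (beyond web): 2.45 × 0.55, A = 1.3475 in², y = 0.275 in, Ī = 0.0339682 in⁴.
Centroid: ȳ = ΣA·y / ΣA = 2.6 in.
Transfer each piece to the centroidal x-axis using Ī + A·d² with d = y − 2.6:
  web: d = 0 in → contributes +6.44453 in⁴
  top flange (beyond web): d = 2.325 in → contributes +7.31805 in⁴
  bottom flange (beyond web): d = -2.325 in → contributes +7.31805 in⁴
Total I = 21.0806 in⁴.
For the y-axis: x̄ = 2.725 in.
Repeating about the centroidal y-axis gives I_y = 7.48391 in⁴.

I_x ≈ 21.08 in⁴, I_y ≈ 7.484 in⁴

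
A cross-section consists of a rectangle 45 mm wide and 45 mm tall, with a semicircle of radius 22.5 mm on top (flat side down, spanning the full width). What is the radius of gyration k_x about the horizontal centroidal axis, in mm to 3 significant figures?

Treat the section as a set of non-overlapping primitives; coordinates are from the bounding-box lower-left.
Rectangular body: 45 × 45, A = 2 025 mm², y = 22.5 mm, Ī = 341 719 mm⁴.
Semicircular cap: semicircle r = 22.5, A = 795.22 mm², y = 54.549 mm, Ī = 28 130 mm⁴.
Centroid: ȳ = ΣA·y / ΣA = 31.537 mm.
Transfer each piece to the horizontal centroidal axis using Ī + A·d² with d = y − 31.537:
  rectangular body: d = -9.0369 mm → contributes +507 093 mm⁴
  semicircular cap: d = 23.012 mm → contributes +449 251 mm⁴
Total I = 956 344 mm⁴.
Radius of gyration: k = √(I/A) = √(956 344 / 2820.2) = 18.415 mm.

k_x ≈ 18.4 mm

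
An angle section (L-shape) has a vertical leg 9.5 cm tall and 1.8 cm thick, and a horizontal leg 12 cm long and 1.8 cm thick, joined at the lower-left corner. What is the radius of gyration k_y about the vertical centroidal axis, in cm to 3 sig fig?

k_y ≈ 3.69 cm

Treat the section as a set of non-overlapping primitives; coordinates are from the bounding-box lower-left.
Vertical leg: 1.8 × 9.5, A = 17.1 cm², x = 0.9 cm, Ī = 4.617 cm⁴.
Horizontal leg (remainder): 10.2 × 1.8, A = 18.36 cm², x = 6.9 cm, Ī = 159.18 cm⁴.
Centroid: x̄ = ΣA·x / ΣA = 4.0066 cm.
Transfer each piece to the vertical centroidal axis using Ī + A·d² with d = x − 4.0066:
  vertical leg: d = -3.1066 cm → contributes +169.65 cm⁴
  horizontal leg (remainder): d = 2.8934 cm → contributes +312.89 cm⁴
Total I = 482.54 cm⁴.
Radius of gyration: k = √(I/A) = √(482.54 / 35.46) = 3.6889 cm.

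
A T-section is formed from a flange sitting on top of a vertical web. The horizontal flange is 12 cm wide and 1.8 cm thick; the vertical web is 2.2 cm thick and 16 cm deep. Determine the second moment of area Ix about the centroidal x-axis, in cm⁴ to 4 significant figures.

Ix ≈ 1817 cm⁴

Split into non-overlapping primitives; take the origin at the lower-left of the bounding box.
Flange: 12 × 1.8, A = 21.6 cm², y = 16.9 cm, Ī = 5.832 cm⁴.
Web: 2.2 × 16, A = 35.2 cm², y = 8 cm, Ī = 750.933 cm⁴.
Centroid: ȳ = ΣA·y / ΣA = 11.3845 cm.
Transfer each piece to the centroidal x-axis using Ī + A·d² with d = y − 11.3845:
  flange: d = 5.51549 cm → contributes +662.918 cm⁴
  web: d = -3.38451 cm → contributes +1154.15 cm⁴
Total I = 1817.06 cm⁴.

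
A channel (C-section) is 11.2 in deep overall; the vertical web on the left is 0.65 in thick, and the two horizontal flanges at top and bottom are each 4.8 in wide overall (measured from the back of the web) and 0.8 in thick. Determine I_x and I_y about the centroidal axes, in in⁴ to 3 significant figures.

Split into non-overlapping primitives; take the origin at the lower-left of the bounding box.
Web: 0.65 × 11.2, A = 7.28 in², y = 5.6 in, Ī = 76.1 in⁴.
Top flange (beyond web): 4.15 × 0.8, A = 3.32 in², y = 10.8 in, Ī = 0.17707 in⁴.
Bottom flange (beyond web): 4.15 × 0.8, A = 3.32 in², y = 0.4 in, Ī = 0.17707 in⁴.
By symmetry the centroid is at mid-height, ȳ = 5.6 in.
Transfer each piece to the centroidal x-axis using Ī + A·d² with d = y − 5.6:
  web: d = 0 in → contributes +76.1 in⁴
  top flange (beyond web): d = 5.2 in → contributes +89.95 in⁴
  bottom flange (beyond web): d = -5.2 in → contributes +89.95 in⁴
Total I = 256 in⁴.
For the y-axis: x̄ = 1.4698 in.
Repeating about the centroidal y-axis gives I_y = 29.789 in⁴.

I_x ≈ 256 in⁴, I_y ≈ 29.8 in⁴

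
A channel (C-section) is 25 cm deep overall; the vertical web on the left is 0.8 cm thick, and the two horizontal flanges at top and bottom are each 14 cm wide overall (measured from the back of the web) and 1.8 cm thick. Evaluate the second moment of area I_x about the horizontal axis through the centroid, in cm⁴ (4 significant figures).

I_x ≈ 7449 cm⁴

Break the section into simple shapes (no overlaps), measuring from the bottom-left corner of the bounding box.
Web: 0.8 × 25, A = 20 cm², y = 12.5 cm, Ī = 1041.67 cm⁴.
Top flange (beyond web): 13.2 × 1.8, A = 23.76 cm², y = 24.1 cm, Ī = 6.4152 cm⁴.
Bottom flange (beyond web): 13.2 × 1.8, A = 23.76 cm², y = 0.9 cm, Ī = 6.4152 cm⁴.
By symmetry the centroid is at mid-height, ȳ = 12.5 cm.
Transfer each piece to the horizontal axis through the centroid using Ī + A·d² with d = y − 12.5:
  web: d = 0 cm → contributes +1041.67 cm⁴
  top flange (beyond web): d = 11.6 cm → contributes +3203.56 cm⁴
  bottom flange (beyond web): d = -11.6 cm → contributes +3203.56 cm⁴
Total I = 7448.79 cm⁴.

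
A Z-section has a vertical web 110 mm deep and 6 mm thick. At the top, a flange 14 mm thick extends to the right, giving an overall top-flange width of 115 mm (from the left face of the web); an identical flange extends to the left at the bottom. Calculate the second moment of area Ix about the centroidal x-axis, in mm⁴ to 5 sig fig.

Ix ≈ 7.7472 × 10⁶ mm⁴

Break the section into simple shapes (no overlaps), measuring from the bottom-left corner of the bounding box.
Web: 6 × 110, A = 660 mm², y = 55 mm, Ī = 665 500 mm⁴.
Top flange (beyond web): 109 × 14, A = 1 526 mm², y = 103 mm, Ī = 24924.67 mm⁴.
Bottom flange (beyond web): 109 × 14, A = 1 526 mm², y = 7 mm, Ī = 24924.67 mm⁴.
Centroid: ȳ = ΣA·y / ΣA = 55 mm.
Transfer each piece to the centroidal x-axis using Ī + A·d² with d = y − 55:
  web: d = 0 mm → contributes +665 500 mm⁴
  top flange (beyond web): d = 48 mm → contributes +3 540 829 mm⁴
  bottom flange (beyond web): d = -48 mm → contributes +3 540 829 mm⁴
Total I = 7 747 157 mm⁴.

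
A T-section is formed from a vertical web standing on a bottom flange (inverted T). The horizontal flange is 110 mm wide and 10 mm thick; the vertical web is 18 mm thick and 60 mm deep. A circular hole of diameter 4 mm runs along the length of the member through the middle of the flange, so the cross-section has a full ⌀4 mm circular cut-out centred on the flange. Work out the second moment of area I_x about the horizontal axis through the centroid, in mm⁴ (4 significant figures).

I_x ≈ 9.969 × 10⁵ mm⁴

Decompose the section into non-overlapping parts with the origin at the bottom-left of its bounding rectangle.
Flange: 110 × 10, A = 1 100 mm², y = 5 mm, Ī = 9166.67 mm⁴.
Web: 18 × 60, A = 1 080 mm², y = 40 mm, Ī = 324 000 mm⁴.
Hole (subtracted): ⌀4, A = 12.5664 mm², y = 5 mm, Ī = 12.5664 mm⁴.
Centroid: ȳ = ΣA·y / ΣA = 22.44 mm.
Transfer each piece to the horizontal axis through the centroid using Ī + A·d² with d = y − 22.44:
  flange: d = -17.44 mm → contributes +343 735 mm⁴
  web: d = 17.56 mm → contributes +657 023 mm⁴
  hole: d = -17.44 mm → contributes −3834.66 mm⁴
Total I = 996 923 mm⁴.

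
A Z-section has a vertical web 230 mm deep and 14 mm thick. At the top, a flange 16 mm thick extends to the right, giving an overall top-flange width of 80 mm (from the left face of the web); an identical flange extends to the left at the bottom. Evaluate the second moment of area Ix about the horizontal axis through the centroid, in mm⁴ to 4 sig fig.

Treat the section as a set of non-overlapping primitives; coordinates are from the bounding-box lower-left.
Web: 14 × 230, A = 3 220 mm², y = 115 mm, Ī = 14 194 833 mm⁴.
Top flange (beyond web): 66 × 16, A = 1 056 mm², y = 222 mm, Ī = 22 528 mm⁴.
Bottom flange (beyond web): 66 × 16, A = 1 056 mm², y = 8 mm, Ī = 22 528 mm⁴.
Centroid: ȳ = ΣA·y / ΣA = 115 mm.
Transfer each piece to the horizontal axis through the centroid using Ī + A·d² with d = y − 115:
  web: d = 0 mm → contributes +14 194 833 mm⁴
  top flange (beyond web): d = 107 mm → contributes +12 112 672 mm⁴
  bottom flange (beyond web): d = -107 mm → contributes +12 112 672 mm⁴
Total I = 38 420 177 mm⁴.

Ix ≈ 3.842 × 10⁷ mm⁴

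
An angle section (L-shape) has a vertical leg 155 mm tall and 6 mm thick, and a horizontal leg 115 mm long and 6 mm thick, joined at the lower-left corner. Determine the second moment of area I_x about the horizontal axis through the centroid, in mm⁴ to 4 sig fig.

Split into non-overlapping primitives; take the origin at the lower-left of the bounding box.
Vertical leg: 6 × 155, A = 930 mm², y = 77.5 mm, Ī = 1 861 938 mm⁴.
Horizontal leg (remainder): 109 × 6, A = 654 mm², y = 3 mm, Ī = 1 962 mm⁴.
Centroid: ȳ = ΣA·y / ΣA = 46.7405 mm.
Transfer each piece to the horizontal axis through the centroid using Ī + A·d² with d = y − 46.7405:
  vertical leg: d = 30.7595 mm → contributes +2 741 852 mm⁴
  horizontal leg (remainder): d = -43.7405 mm → contributes +1 253 217 mm⁴
Total I = 3 995 069 mm⁴.

I_x ≈ 3.995 × 10⁶ mm⁴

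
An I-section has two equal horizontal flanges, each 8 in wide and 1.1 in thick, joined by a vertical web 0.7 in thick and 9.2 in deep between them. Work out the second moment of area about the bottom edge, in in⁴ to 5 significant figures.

I_base ≈ 1295.1 in⁴

Split into non-overlapping primitives; take the origin at the lower-left of the bounding box.
Bottom flange: 8 × 1.1, A = 8.8 in², y = 0.55 in, Ī = 0.8873333 in⁴.
Web: 0.7 × 9.2, A = 6.44 in², y = 5.7 in, Ī = 45.42347 in⁴.
Top flange: 8 × 1.1, A = 8.8 in², y = 10.85 in, Ī = 0.8873333 in⁴.
Transfer each piece to a horizontal axis along the bottom face using Ī + A·d² with d = y − 0:
  bottom flange: d = 0.55 in → contributes +3.549333 in⁴
  web: d = 5.7 in → contributes +254.6591 in⁴
  top flange: d = 10.85 in → contributes +1036.845 in⁴
Total I = 1295.054 in⁴.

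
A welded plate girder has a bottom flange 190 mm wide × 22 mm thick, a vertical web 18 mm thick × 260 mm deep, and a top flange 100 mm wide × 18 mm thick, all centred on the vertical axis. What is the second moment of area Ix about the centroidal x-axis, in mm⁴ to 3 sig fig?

Treat the section as a set of non-overlapping primitives; coordinates are from the bounding-box lower-left.
Bottom plate: 190 × 22, A = 4 180 mm², y = 11 mm, Ī = 168 593 mm⁴.
Web plate: 18 × 260, A = 4 680 mm², y = 152 mm, Ī = 26 364 000 mm⁴.
Top plate: 100 × 18, A = 1 800 mm², y = 291 mm, Ī = 48 600 mm⁴.
Centroid: ȳ = ΣA·y / ΣA = 120.18 mm.
Transfer each piece to the centroidal x-axis using Ī + A·d² with d = y − 120.18:
  bottom plate: d = -109.18 mm → contributes +49 997 147 mm⁴
  web plate: d = 31.818 mm → contributes +31 101 966 mm⁴
  top plate: d = 170.82 mm → contributes +52 570 427 mm⁴
Total I = 133 669 540 mm⁴.

Ix ≈ 1.34 × 10⁸ mm⁴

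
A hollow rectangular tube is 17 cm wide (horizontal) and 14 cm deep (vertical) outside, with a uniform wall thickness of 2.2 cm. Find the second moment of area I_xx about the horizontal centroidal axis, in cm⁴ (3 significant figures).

I_xx ≈ 2960 cm⁴

Treat the section as a set of non-overlapping primitives; coordinates are from the bounding-box lower-left.
Outer rectangle: 17 × 14, A = 238 cm², y = 7 cm, Ī = 3887.3 cm⁴.
Inner void (subtracted): 12.6 × 9.6, A = 120.96 cm², y = 7 cm, Ī = 928.97 cm⁴.
By symmetry the centroid is at mid-height, ȳ = 7 cm.
All pieces are centred on the horizontal centroidal axis, so I = ΣĪ (holes subtracted) = 2958.4 cm⁴.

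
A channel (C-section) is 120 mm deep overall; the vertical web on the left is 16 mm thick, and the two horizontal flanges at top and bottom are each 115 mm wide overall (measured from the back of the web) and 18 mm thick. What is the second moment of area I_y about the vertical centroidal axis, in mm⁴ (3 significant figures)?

Break the section into simple shapes (no overlaps), measuring from the bottom-left corner of the bounding box.
Web: 16 × 120, A = 1 920 mm², x = 8 mm, Ī = 40 960 mm⁴.
Top flange (beyond web): 99 × 18, A = 1 782 mm², x = 65.5 mm, Ī = 1 455 449 mm⁴.
Bottom flange (beyond web): 99 × 18, A = 1 782 mm², x = 65.5 mm, Ī = 1 455 449 mm⁴.
Centroid: x̄ = ΣA·x / ΣA = 45.369 mm.
Transfer each piece to the vertical centroidal axis using Ī + A·d² with d = x − 45.369:
  web: d = -37.369 mm → contributes +2 722 087 mm⁴
  top flange (beyond web): d = 20.131 mm → contributes +2 177 638 mm⁴
  bottom flange (beyond web): d = 20.131 mm → contributes +2 177 638 mm⁴
Total I = 7 077 362 mm⁴.

I_y ≈ 7.08 × 10⁶ mm⁴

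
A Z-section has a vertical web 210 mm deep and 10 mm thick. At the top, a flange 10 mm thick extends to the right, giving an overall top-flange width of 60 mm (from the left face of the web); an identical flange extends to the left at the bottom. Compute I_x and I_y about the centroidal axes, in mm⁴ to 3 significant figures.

I_x ≈ 1.77 × 10⁷ mm⁴, I_y ≈ 1.13 × 10⁶ mm⁴

Treat the section as a set of non-overlapping primitives; coordinates are from the bounding-box lower-left.
Web: 10 × 210, A = 2 100 mm², y = 105 mm, Ī = 7 717 500 mm⁴.
Top flange (beyond web): 50 × 10, A = 500 mm², y = 205 mm, Ī = 4166.7 mm⁴.
Bottom flange (beyond web): 50 × 10, A = 500 mm², y = 5 mm, Ī = 4166.7 mm⁴.
Centroid: ȳ = ΣA·y / ΣA = 105 mm.
Transfer each piece to the centroidal x-axis using Ī + A·d² with d = y − 105:
  web: d = 0 mm → contributes +7 717 500 mm⁴
  top flange (beyond web): d = 100 mm → contributes +5 004 167 mm⁴
  bottom flange (beyond web): d = -100 mm → contributes +5 004 167 mm⁴
Total I = 17 725 833 mm⁴.
For the y-axis: x̄ = 55 mm.
Repeating about the centroidal y-axis gives I_y = 1 125 833 mm⁴.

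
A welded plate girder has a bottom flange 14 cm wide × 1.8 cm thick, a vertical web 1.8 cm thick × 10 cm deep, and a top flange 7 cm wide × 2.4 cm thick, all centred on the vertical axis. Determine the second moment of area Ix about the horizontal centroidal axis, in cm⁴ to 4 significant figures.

Treat the section as a set of non-overlapping primitives; coordinates are from the bounding-box lower-left.
Bottom plate: 14 × 1.8, A = 25.2 cm², y = 0.9 cm, Ī = 6.804 cm⁴.
Web plate: 1.8 × 10, A = 18 cm², y = 6.8 cm, Ī = 150 cm⁴.
Top plate: 7 × 2.4, A = 16.8 cm², y = 13 cm, Ī = 8.064 cm⁴.
Centroid: ȳ = ΣA·y / ΣA = 6.058 cm.
Transfer each piece to the horizontal centroidal axis using Ī + A·d² with d = y − 6.058:
  bottom plate: d = -5.158 cm → contributes +677.249 cm⁴
  web plate: d = 0.742 cm → contributes +159.91 cm⁴
  top plate: d = 6.942 cm → contributes +817.679 cm⁴
Total I = 1654.84 cm⁴.

Ix ≈ 1655 cm⁴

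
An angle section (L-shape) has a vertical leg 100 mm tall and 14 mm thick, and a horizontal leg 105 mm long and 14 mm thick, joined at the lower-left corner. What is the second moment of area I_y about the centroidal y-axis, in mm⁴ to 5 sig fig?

I_y ≈ 2.7405 × 10⁶ mm⁴

Break the section into simple shapes (no overlaps), measuring from the bottom-left corner of the bounding box.
Vertical leg: 14 × 100, A = 1 400 mm², x = 7 mm, Ī = 22866.67 mm⁴.
Horizontal leg (remainder): 91 × 14, A = 1 274 mm², x = 59.5 mm, Ī = 879166.2 mm⁴.
Centroid: x̄ = ΣA·x / ΣA = 32.01309 mm.
Transfer each piece to the centroidal y-axis using Ī + A·d² with d = x − 32.01309:
  vertical leg: d = -25.01309 mm → contributes +898783.1 mm⁴
  horizontal leg (remainder): d = 27.48691 mm → contributes +1 841 712 mm⁴
Total I = 2 740 495 mm⁴.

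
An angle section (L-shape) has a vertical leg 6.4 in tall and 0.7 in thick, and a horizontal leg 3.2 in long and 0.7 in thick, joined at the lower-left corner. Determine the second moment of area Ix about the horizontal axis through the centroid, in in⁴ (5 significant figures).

Ix ≈ 25.585 in⁴

Decompose the section into non-overlapping parts with the origin at the bottom-left of its bounding rectangle.
Vertical leg: 0.7 × 6.4, A = 4.48 in², y = 3.2 in, Ī = 15.29173 in⁴.
Horizontal leg (remainder): 2.5 × 0.7, A = 1.75 in², y = 0.35 in, Ī = 0.07145833 in⁴.
Centroid: ȳ = ΣA·y / ΣA = 2.399438 in.
Transfer each piece to the horizontal axis through the centroid using Ī + A·d² with d = y − 2.399438:
  vertical leg: d = 0.8005618 in → contributes +18.16296 in⁴
  horizontal leg (remainder): d = -2.049438 in → contributes +7.421803 in⁴
Total I = 25.58476 in⁴.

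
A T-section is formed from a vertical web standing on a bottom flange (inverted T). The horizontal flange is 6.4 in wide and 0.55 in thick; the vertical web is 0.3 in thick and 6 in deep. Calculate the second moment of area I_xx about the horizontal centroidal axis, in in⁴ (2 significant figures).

Split into non-overlapping primitives; take the origin at the lower-left of the bounding box.
Flange: 6.4 × 0.55, A = 3.52 in², y = 0.275 in, Ī = 0.08873 in⁴.
Web: 0.3 × 6, A = 1.8 in², y = 3.55 in, Ī = 5.4 in⁴.
Centroid: ȳ = ΣA·y / ΣA = 1.383 in.
Transfer each piece to the horizontal centroidal axis using Ī + A·d² with d = y − 1.383:
  flange: d = -1.108 in → contributes +4.411 in⁴
  web: d = 2.167 in → contributes +13.85 in⁴
Total I = 18.26 in⁴.

I_xx ≈ 18 in⁴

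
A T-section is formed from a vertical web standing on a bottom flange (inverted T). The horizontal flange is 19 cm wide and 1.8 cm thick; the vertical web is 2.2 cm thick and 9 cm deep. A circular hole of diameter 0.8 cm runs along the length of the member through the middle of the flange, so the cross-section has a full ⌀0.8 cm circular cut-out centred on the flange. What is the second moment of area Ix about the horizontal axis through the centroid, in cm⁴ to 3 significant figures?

Break the section into simple shapes (no overlaps), measuring from the bottom-left corner of the bounding box.
Flange: 19 × 1.8, A = 34.2 cm², y = 0.9 cm, Ī = 9.234 cm⁴.
Web: 2.2 × 9, A = 19.8 cm², y = 6.3 cm, Ī = 133.65 cm⁴.
Hole (subtracted): ⌀0.8, A = 0.50265 cm², y = 0.9 cm, Ī = 0.020106 cm⁴.
Centroid: ȳ = ΣA·y / ΣA = 2.8986 cm.
Transfer each piece to the horizontal axis through the centroid using Ī + A·d² with d = y − 2.8986:
  flange: d = -1.9986 cm → contributes +145.84 cm⁴
  web: d = 3.4014 cm → contributes +362.73 cm⁴
  hole: d = -1.9986 cm → contributes −2.0279 cm⁴
Total I = 506.54 cm⁴.

Ix ≈ 507 cm⁴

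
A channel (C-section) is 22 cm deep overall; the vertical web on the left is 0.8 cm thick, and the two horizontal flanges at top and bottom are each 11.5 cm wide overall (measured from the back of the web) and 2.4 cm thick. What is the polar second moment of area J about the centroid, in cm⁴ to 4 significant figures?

J ≈ 6591 cm⁴

Treat the section as a set of non-overlapping primitives; coordinates are from the bounding-box lower-left.
Web: 0.8 × 22, A = 17.6 cm², y = 11 cm, Ī = 709.867 cm⁴.
Top flange (beyond web): 10.7 × 2.4, A = 25.68 cm², y = 20.8 cm, Ī = 12.3264 cm⁴.
Bottom flange (beyond web): 10.7 × 2.4, A = 25.68 cm², y = 1.2 cm, Ī = 12.3264 cm⁴.
By symmetry the centroid is at mid-height, ȳ = 11 cm.
Transfer each piece to the centroidal x-axis using Ī + A·d² with d = y − 11:
  web: d = 0 cm → contributes +709.867 cm⁴
  top flange (beyond web): d = 9.8 cm → contributes +2478.63 cm⁴
  bottom flange (beyond web): d = -9.8 cm → contributes +2478.63 cm⁴
Total I = 5667.13 cm⁴.
For the y-axis: x̄ = 4.68248 cm.
Repeating about the centroidal y-axis gives I_y = 924.343 cm⁴.
Polar second moment: J = I_x + I_y = 6591.48 cm⁴.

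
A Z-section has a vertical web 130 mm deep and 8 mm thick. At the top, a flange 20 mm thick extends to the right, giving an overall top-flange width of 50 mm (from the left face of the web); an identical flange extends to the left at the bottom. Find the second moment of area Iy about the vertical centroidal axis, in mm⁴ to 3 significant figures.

Iy ≈ 1.30 × 10⁶ mm⁴

Split into non-overlapping primitives; take the origin at the lower-left of the bounding box.
Web: 8 × 130, A = 1 040 mm², x = 46 mm, Ī = 5546.7 mm⁴.
Top flange (beyond web): 42 × 20, A = 840 mm², x = 71 mm, Ī = 123 480 mm⁴.
Bottom flange (beyond web): 42 × 20, A = 840 mm², x = 21 mm, Ī = 123 480 mm⁴.
Centroid: x̄ = ΣA·x / ΣA = 46 mm.
Transfer each piece to the vertical centroidal axis using Ī + A·d² with d = x − 46:
  web: d = 0 mm → contributes +5546.7 mm⁴
  top flange (beyond web): d = 25 mm → contributes +648 480 mm⁴
  bottom flange (beyond web): d = -25 mm → contributes +648 480 mm⁴
Total I = 1 302 507 mm⁴.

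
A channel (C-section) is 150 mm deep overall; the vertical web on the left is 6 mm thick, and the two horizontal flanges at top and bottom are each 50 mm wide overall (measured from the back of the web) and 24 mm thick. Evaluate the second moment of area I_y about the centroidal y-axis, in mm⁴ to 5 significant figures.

I_y ≈ 7.3786 × 10⁵ mm⁴

Treat the section as a set of non-overlapping primitives; coordinates are from the bounding-box lower-left.
Web: 6 × 150, A = 900 mm², x = 3 mm, Ī = 2 700 mm⁴.
Top flange (beyond web): 44 × 24, A = 1 056 mm², x = 28 mm, Ī = 170 368 mm⁴.
Bottom flange (beyond web): 44 × 24, A = 1 056 mm², x = 28 mm, Ī = 170 368 mm⁴.
Centroid: x̄ = ΣA·x / ΣA = 20.52988 mm.
Transfer each piece to the centroidal y-axis using Ī + A·d² with d = x − 20.52988:
  web: d = -17.52988 mm → contributes +279 267 mm⁴
  top flange (beyond web): d = 7.47012 mm → contributes +229295.6 mm⁴
  bottom flange (beyond web): d = 7.47012 mm → contributes +229295.6 mm⁴
Total I = 737858.3 mm⁴.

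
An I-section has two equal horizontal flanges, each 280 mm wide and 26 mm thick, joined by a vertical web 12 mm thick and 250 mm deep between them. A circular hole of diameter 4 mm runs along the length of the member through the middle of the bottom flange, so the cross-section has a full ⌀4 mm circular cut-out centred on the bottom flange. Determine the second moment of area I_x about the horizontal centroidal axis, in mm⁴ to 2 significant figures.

Decompose the section into non-overlapping parts with the origin at the bottom-left of its bounding rectangle.
Bottom flange: 280 × 26, A = 7 280 mm², y = 13 mm, Ī = 410 107 mm⁴.
Web: 12 × 250, A = 3 000 mm², y = 151 mm, Ī = 15 625 000 mm⁴.
Top flange: 280 × 26, A = 7 280 mm², y = 289 mm, Ī = 410 107 mm⁴.
Hole (subtracted): ⌀4, A = 12.57 mm², y = 13 mm, Ī = 12.57 mm⁴.
Centroid: ȳ = ΣA·y / ΣA = 151.1 mm.
Transfer each piece to the horizontal centroidal axis using Ī + A·d² with d = y − 151.1:
  bottom flange: d = -138.1 mm → contributes +139 249 069 mm⁴
  web: d = -0.09883 mm → contributes +15 625 029 mm⁴
  top flange: d = 137.9 mm → contributes +138 851 927 mm⁴
  hole: d = -138.1 mm → contributes −239 669 mm⁴
Total I = 293 486 355 mm⁴.

I_x ≈ 2.9 × 10⁸ mm⁴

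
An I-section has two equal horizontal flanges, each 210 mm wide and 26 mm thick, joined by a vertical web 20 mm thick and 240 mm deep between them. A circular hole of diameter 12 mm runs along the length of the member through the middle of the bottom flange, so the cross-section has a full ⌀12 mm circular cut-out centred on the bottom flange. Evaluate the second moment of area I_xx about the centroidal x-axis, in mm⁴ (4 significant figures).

I_xx ≈ 2.148 × 10⁸ mm⁴

Treat the section as a set of non-overlapping primitives; coordinates are from the bounding-box lower-left.
Bottom flange: 210 × 26, A = 5 460 mm², y = 13 mm, Ī = 307 580 mm⁴.
Web: 20 × 240, A = 4 800 mm², y = 146 mm, Ī = 23 040 000 mm⁴.
Top flange: 210 × 26, A = 5 460 mm², y = 279 mm, Ī = 307 580 mm⁴.
Hole (subtracted): ⌀12, A = 113.097 mm², y = 13 mm, Ī = 1017.88 mm⁴.
Centroid: ȳ = ΣA·y / ΣA = 146.964 mm.
Transfer each piece to the centroidal x-axis using Ī + A·d² with d = y − 146.964:
  bottom flange: d = -133.964 mm → contributes +98 294 378 mm⁴
  web: d = -0.963801 mm → contributes +23 044 459 mm⁴
  top flange: d = 132.036 mm → contributes +95 494 806 mm⁴
  hole: d = -133.964 mm → contributes −2 030 697 mm⁴
Total I = 214 802 946 mm⁴.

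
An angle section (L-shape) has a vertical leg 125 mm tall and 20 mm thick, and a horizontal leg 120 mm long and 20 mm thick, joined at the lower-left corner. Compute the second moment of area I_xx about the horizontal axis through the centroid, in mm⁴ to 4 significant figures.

I_xx ≈ 6.384 × 10⁶ mm⁴

Break the section into simple shapes (no overlaps), measuring from the bottom-left corner of the bounding box.
Vertical leg: 20 × 125, A = 2 500 mm², y = 62.5 mm, Ī = 3 255 208 mm⁴.
Horizontal leg (remainder): 100 × 20, A = 2 000 mm², y = 10 mm, Ī = 66666.7 mm⁴.
Centroid: ȳ = ΣA·y / ΣA = 39.1667 mm.
Transfer each piece to the horizontal axis through the centroid using Ī + A·d² with d = y − 39.1667:
  vertical leg: d = 23.3333 mm → contributes +4 616 319 mm⁴
  horizontal leg (remainder): d = -29.1667 mm → contributes +1 768 056 mm⁴
Total I = 6 384 375 mm⁴.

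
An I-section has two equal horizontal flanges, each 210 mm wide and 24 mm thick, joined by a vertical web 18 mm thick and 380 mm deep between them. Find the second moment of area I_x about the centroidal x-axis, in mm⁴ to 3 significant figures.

Break the section into simple shapes (no overlaps), measuring from the bottom-left corner of the bounding box.
Bottom flange: 210 × 24, A = 5 040 mm², y = 12 mm, Ī = 241 920 mm⁴.
Web: 18 × 380, A = 6 840 mm², y = 214 mm, Ī = 82 308 000 mm⁴.
Top flange: 210 × 24, A = 5 040 mm², y = 416 mm, Ī = 241 920 mm⁴.
By symmetry the centroid is at mid-height, ȳ = 214 mm.
Transfer each piece to the centroidal x-axis using Ī + A·d² with d = y − 214:
  bottom flange: d = -202 mm → contributes +205 894 080 mm⁴
  web: d = 0 mm → contributes +82 308 000 mm⁴
  top flange: d = 202 mm → contributes +205 894 080 mm⁴
Total I = 494 096 160 mm⁴.

I_x ≈ 4.94 × 10⁸ mm⁴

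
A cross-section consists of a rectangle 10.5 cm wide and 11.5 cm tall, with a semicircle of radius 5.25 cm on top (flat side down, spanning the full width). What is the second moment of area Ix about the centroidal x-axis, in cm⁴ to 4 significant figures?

Split into non-overlapping primitives; take the origin at the lower-left of the bounding box.
Rectangular body: 10.5 × 11.5, A = 120.75 cm², y = 5.75 cm, Ī = 1330.77 cm⁴.
Semicircular cap: semicircle r = 5.25, A = 43.2951 cm², y = 13.7282 cm, Ī = 83.3814 cm⁴.
Centroid: ȳ = ΣA·y / ΣA = 7.85561 cm.
Transfer each piece to the centroidal x-axis using Ī + A·d² with d = y − 7.85561:
  rectangular body: d = -2.10561 cm → contributes +1866.12 cm⁴
  semicircular cap: d = 5.87256 cm → contributes +1576.5 cm⁴
Total I = 3442.62 cm⁴.

Ix ≈ 3443 cm⁴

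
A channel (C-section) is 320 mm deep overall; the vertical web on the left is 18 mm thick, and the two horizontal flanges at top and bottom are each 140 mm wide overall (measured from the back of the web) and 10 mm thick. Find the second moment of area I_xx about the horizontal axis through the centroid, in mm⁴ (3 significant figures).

Break the section into simple shapes (no overlaps), measuring from the bottom-left corner of the bounding box.
Web: 18 × 320, A = 5 760 mm², y = 160 mm, Ī = 49 152 000 mm⁴.
Top flange (beyond web): 122 × 10, A = 1 220 mm², y = 315 mm, Ī = 10 167 mm⁴.
Bottom flange (beyond web): 122 × 10, A = 1 220 mm², y = 5 mm, Ī = 10 167 mm⁴.
By symmetry the centroid is at mid-height, ȳ = 160 mm.
Transfer each piece to the horizontal axis through the centroid using Ī + A·d² with d = y − 160:
  web: d = 0 mm → contributes +49 152 000 mm⁴
  top flange (beyond web): d = 155 mm → contributes +29 320 667 mm⁴
  bottom flange (beyond web): d = -155 mm → contributes +29 320 667 mm⁴
Total I = 107 793 333 mm⁴.

I_xx ≈ 1.08 × 10⁸ mm⁴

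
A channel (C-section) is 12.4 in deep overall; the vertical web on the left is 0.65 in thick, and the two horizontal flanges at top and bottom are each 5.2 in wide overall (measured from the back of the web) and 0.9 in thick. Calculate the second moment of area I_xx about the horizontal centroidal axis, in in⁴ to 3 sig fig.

Decompose the section into non-overlapping parts with the origin at the bottom-left of its bounding rectangle.
Web: 0.65 × 12.4, A = 8.06 in², y = 6.2 in, Ī = 103.28 in⁴.
Top flange (beyond web): 4.55 × 0.9, A = 4.095 in², y = 11.95 in, Ī = 0.27641 in⁴.
Bottom flange (beyond web): 4.55 × 0.9, A = 4.095 in², y = 0.45 in, Ī = 0.27641 in⁴.
By symmetry the centroid is at mid-height, ȳ = 6.2 in.
Transfer each piece to the horizontal centroidal axis using Ī + A·d² with d = y − 6.2:
  web: d = 0 in → contributes +103.28 in⁴
  top flange (beyond web): d = 5.75 in → contributes +135.67 in⁴
  bottom flange (beyond web): d = -5.75 in → contributes +135.67 in⁴
Total I = 374.61 in⁴.

I_xx ≈ 375 in⁴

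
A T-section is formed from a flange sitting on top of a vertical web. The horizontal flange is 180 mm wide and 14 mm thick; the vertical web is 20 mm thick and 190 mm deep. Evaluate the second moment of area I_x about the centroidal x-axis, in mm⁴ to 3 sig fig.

I_x ≈ 2.72 × 10⁷ mm⁴

Break the section into simple shapes (no overlaps), measuring from the bottom-left corner of the bounding box.
Flange: 180 × 14, A = 2 520 mm², y = 197 mm, Ī = 41 160 mm⁴.
Web: 20 × 190, A = 3 800 mm², y = 95 mm, Ī = 11 431 667 mm⁴.
Centroid: ȳ = ΣA·y / ΣA = 135.67 mm.
Transfer each piece to the centroidal x-axis using Ī + A·d² with d = y − 135.67:
  flange: d = 61.329 mm → contributes +9 519 536 mm⁴
  web: d = -40.671 mm → contributes +17 717 326 mm⁴
Total I = 27 236 862 mm⁴.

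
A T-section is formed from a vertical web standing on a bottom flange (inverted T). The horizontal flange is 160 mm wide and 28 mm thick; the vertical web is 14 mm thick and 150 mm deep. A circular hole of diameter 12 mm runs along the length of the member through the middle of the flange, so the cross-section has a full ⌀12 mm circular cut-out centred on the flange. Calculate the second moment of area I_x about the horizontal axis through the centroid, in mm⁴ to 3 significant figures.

Split into non-overlapping primitives; take the origin at the lower-left of the bounding box.
Flange: 160 × 28, A = 4 480 mm², y = 14 mm, Ī = 292 693 mm⁴.
Web: 14 × 150, A = 2 100 mm², y = 103 mm, Ī = 3 937 500 mm⁴.
Hole (subtracted): ⌀12, A = 113.1 mm², y = 14 mm, Ī = 1017.9 mm⁴.
Centroid: ȳ = ΣA·y / ΣA = 42.901 mm.
Transfer each piece to the horizontal axis through the centroid using Ī + A·d² with d = y − 42.901:
  flange: d = -28.901 mm → contributes +4 034 695 mm⁴
  web: d = 60.099 mm → contributes +11 522 467 mm⁴
  hole: d = -28.901 mm → contributes −95 484 mm⁴
Total I = 15 461 677 mm⁴.

I_x ≈ 1.55 × 10⁷ mm⁴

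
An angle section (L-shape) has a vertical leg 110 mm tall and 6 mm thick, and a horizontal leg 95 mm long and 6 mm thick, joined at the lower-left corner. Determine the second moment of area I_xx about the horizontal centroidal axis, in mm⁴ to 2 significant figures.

Decompose the section into non-overlapping parts with the origin at the bottom-left of its bounding rectangle.
Vertical leg: 6 × 110, A = 660 mm², y = 55 mm, Ī = 665 500 mm⁴.
Horizontal leg (remainder): 89 × 6, A = 534 mm², y = 3 mm, Ī = 1 602 mm⁴.
Centroid: ȳ = ΣA·y / ΣA = 31.74 mm.
Transfer each piece to the horizontal centroidal axis using Ī + A·d² with d = y − 31.74:
  vertical leg: d = 23.26 mm → contributes +1 022 464 mm⁴
  horizontal leg (remainder): d = -28.74 mm → contributes +442 794 mm⁴
Total I = 1 465 258 mm⁴.

I_xx ≈ 1.5 × 10⁶ mm⁴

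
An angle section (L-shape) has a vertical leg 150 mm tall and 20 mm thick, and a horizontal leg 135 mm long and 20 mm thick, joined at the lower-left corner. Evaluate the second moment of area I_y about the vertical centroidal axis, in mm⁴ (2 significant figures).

Treat the section as a set of non-overlapping primitives; coordinates are from the bounding-box lower-left.
Vertical leg: 20 × 150, A = 3 000 mm², x = 10 mm, Ī = 100 000 mm⁴.
Horizontal leg (remainder): 115 × 20, A = 2 300 mm², x = 77.5 mm, Ī = 2 534 792 mm⁴.
Centroid: x̄ = ΣA·x / ΣA = 39.29 mm.
Transfer each piece to the vertical centroidal axis using Ī + A·d² with d = x − 39.29:
  vertical leg: d = -29.29 mm → contributes +2 674 143 mm⁴
  horizontal leg (remainder): d = 38.21 mm → contributes +5 892 370 mm⁴
Total I = 8 566 513 mm⁴.

I_y ≈ 8.6 × 10⁶ mm⁴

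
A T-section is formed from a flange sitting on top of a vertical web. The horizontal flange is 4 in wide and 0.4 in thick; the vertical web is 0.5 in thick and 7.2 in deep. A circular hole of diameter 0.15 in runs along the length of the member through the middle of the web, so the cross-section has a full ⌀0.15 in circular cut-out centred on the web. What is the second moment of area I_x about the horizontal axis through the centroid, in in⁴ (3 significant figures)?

I_x ≈ 31.5 in⁴

Split into non-overlapping primitives; take the origin at the lower-left of the bounding box.
Flange: 4 × 0.4, A = 1.6 in², y = 7.4 in, Ī = 0.021333 in⁴.
Web: 0.5 × 7.2, A = 3.6 in², y = 3.6 in, Ī = 15.552 in⁴.
Hole (subtracted): ⌀0.15, A = 0.017671 in², y = 3.6 in, Ī = 0.00002485 in⁴.
Centroid: ȳ = ΣA·y / ΣA = 4.7732 in.
Transfer each piece to the horizontal axis through the centroid using Ī + A·d² with d = y − 4.7732:
  flange: d = 2.6268 in → contributes +11.061 in⁴
  web: d = -1.1732 in → contributes +20.507 in⁴
  hole: d = -1.1732 in → contributes −0.024349 in⁴
Total I = 31.544 in⁴.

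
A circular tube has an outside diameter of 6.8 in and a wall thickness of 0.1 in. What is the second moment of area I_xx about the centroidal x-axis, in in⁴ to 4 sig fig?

Split into non-overlapping primitives; take the origin at the lower-left of the bounding box.
Outer circle: ⌀6.8, A = 36.3168 in², y = 3.4 in, Ī = 104.956 in⁴.
Bore (subtracted): ⌀6.6, A = 34.2119 in², y = 3.4 in, Ī = 93.142 in⁴.
By symmetry the centroid is at mid-height, ȳ = 3.4 in.
All pieces are centred on the centroidal x-axis, so I = ΣĪ (holes subtracted) = 11.8136 in⁴.

I_xx ≈ 11.81 in⁴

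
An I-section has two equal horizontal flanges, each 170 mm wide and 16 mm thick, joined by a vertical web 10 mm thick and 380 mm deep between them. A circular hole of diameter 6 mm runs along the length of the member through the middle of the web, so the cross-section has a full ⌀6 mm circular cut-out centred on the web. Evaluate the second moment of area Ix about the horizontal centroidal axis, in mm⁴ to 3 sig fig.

Ix ≈ 2.59 × 10⁸ mm⁴

Treat the section as a set of non-overlapping primitives; coordinates are from the bounding-box lower-left.
Bottom flange: 170 × 16, A = 2 720 mm², y = 8 mm, Ī = 58 027 mm⁴.
Web: 10 × 380, A = 3 800 mm², y = 206 mm, Ī = 45 726 667 mm⁴.
Top flange: 170 × 16, A = 2 720 mm², y = 404 mm, Ī = 58 027 mm⁴.
Hole (subtracted): ⌀6, A = 28.274 mm², y = 206 mm, Ī = 63.617 mm⁴.
By symmetry the centroid is at mid-height, ȳ = 206 mm.
Transfer each piece to the horizontal centroidal axis using Ī + A·d² with d = y − 206:
  bottom flange: d = -198 mm → contributes +106 692 907 mm⁴
  web: d = 0 mm → contributes +45 726 667 mm⁴
  top flange: d = 198 mm → contributes +106 692 907 mm⁴
  hole: d = 0 mm → contributes −63.617 mm⁴
Total I = 259 112 416 mm⁴.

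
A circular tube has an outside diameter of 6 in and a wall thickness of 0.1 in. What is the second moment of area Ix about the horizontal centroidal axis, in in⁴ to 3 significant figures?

Treat the section as a set of non-overlapping primitives; coordinates are from the bounding-box lower-left.
Outer circle: ⌀6, A = 28.274 in², y = 3 in, Ī = 63.617 in⁴.
Bore (subtracted): ⌀5.8, A = 26.421 in², y = 3 in, Ī = 55.55 in⁴.
By symmetry the centroid is at mid-height, ȳ = 3 in.
All pieces are centred on the horizontal centroidal axis, so I = ΣĪ (holes subtracted) = 8.0675 in⁴.

Ix ≈ 8.07 in⁴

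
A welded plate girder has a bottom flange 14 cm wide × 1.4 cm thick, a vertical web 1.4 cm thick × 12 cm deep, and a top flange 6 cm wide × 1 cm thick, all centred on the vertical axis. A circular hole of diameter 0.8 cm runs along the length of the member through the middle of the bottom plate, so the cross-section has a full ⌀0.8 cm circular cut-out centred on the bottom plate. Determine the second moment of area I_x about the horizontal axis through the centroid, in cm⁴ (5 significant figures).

I_x ≈ 1127.2 cm⁴

Treat the section as a set of non-overlapping primitives; coordinates are from the bounding-box lower-left.
Bottom plate: 14 × 1.4, A = 19.6 cm², y = 0.7 cm, Ī = 3.201333 cm⁴.
Web plate: 1.4 × 12, A = 16.8 cm², y = 7.4 cm, Ī = 201.6 cm⁴.
Top plate: 6 × 1, A = 6 cm², y = 13.9 cm, Ī = 0.5 cm⁴.
Hole (subtracted): ⌀0.8, A = 0.5026548 cm², y = 0.7 cm, Ī = 0.02010619 cm⁴.
Centroid: ȳ = ΣA·y / ΣA = 5.276901 cm.
Transfer each piece to the horizontal axis through the centroid using Ī + A·d² with d = y − 5.276901:
  bottom plate: d = -4.576901 cm → contributes +413.7826 cm⁴
  web plate: d = 2.123099 cm → contributes +277.3268 cm⁴
  top plate: d = 8.623099 cm → contributes +446.647 cm⁴
  hole: d = -4.576901 cm → contributes −10.54973 cm⁴
Total I = 1127.207 cm⁴.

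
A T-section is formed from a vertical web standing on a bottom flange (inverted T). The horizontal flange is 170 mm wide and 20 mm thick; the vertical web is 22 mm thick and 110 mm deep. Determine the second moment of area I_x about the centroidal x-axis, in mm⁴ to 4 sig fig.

I_x ≈ 8.527 × 10⁶ mm⁴

Split into non-overlapping primitives; take the origin at the lower-left of the bounding box.
Flange: 170 × 20, A = 3 400 mm², y = 10 mm, Ī = 113 333 mm⁴.
Web: 22 × 110, A = 2 420 mm², y = 75 mm, Ī = 2 440 167 mm⁴.
Centroid: ȳ = ΣA·y / ΣA = 37.0275 mm.
Transfer each piece to the centroidal x-axis using Ī + A·d² with d = y − 37.0275:
  flange: d = -27.0275 mm → contributes +2 596 983 mm⁴
  web: d = 37.9725 mm → contributes +5 929 592 mm⁴
Total I = 8 526 576 mm⁴.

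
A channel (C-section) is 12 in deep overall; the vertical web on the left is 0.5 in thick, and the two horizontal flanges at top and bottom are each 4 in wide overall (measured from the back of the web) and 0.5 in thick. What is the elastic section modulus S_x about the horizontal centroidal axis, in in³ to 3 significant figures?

S_x ≈ 31.3 in³

Treat the section as a set of non-overlapping primitives; coordinates are from the bounding-box lower-left.
Web: 0.5 × 12, A = 6 in², y = 6 in, Ī = 72 in⁴.
Top flange (beyond web): 3.5 × 0.5, A = 1.75 in², y = 11.75 in, Ī = 0.036458 in⁴.
Bottom flange (beyond web): 3.5 × 0.5, A = 1.75 in², y = 0.25 in, Ī = 0.036458 in⁴.
By symmetry the centroid is at mid-height, ȳ = 6 in.
Transfer each piece to the horizontal centroidal axis using Ī + A·d² with d = y − 6:
  web: d = 0 in → contributes +72 in⁴
  top flange (beyond web): d = 5.75 in → contributes +57.896 in⁴
  bottom flange (beyond web): d = -5.75 in → contributes +57.896 in⁴
Total I = 187.79 in⁴.
Extreme fibre distance c = 6 in; S = I/c = 31.299 in³.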